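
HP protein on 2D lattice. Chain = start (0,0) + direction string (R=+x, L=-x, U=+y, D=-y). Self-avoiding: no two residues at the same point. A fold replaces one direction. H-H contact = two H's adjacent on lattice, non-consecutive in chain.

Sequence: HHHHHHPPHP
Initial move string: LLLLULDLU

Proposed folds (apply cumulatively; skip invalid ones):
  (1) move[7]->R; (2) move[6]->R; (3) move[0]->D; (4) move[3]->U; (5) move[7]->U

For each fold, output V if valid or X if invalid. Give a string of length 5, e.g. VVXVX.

Initial: LLLLULDLU -> [(0, 0), (-1, 0), (-2, 0), (-3, 0), (-4, 0), (-4, 1), (-5, 1), (-5, 0), (-6, 0), (-6, 1)]
Fold 1: move[7]->R => LLLLULDRU INVALID (collision), skipped
Fold 2: move[6]->R => LLLLULRLU INVALID (collision), skipped
Fold 3: move[0]->D => DLLLULDLU VALID
Fold 4: move[3]->U => DLLUULDLU VALID
Fold 5: move[7]->U => DLLUULDUU INVALID (collision), skipped

Answer: XXVVX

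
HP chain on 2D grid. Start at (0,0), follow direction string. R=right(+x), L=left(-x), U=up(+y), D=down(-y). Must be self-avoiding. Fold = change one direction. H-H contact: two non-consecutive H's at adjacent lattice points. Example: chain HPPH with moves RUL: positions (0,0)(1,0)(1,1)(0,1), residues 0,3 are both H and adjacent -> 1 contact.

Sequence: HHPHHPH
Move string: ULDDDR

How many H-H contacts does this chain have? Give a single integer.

Positions: [(0, 0), (0, 1), (-1, 1), (-1, 0), (-1, -1), (-1, -2), (0, -2)]
H-H contact: residue 0 @(0,0) - residue 3 @(-1, 0)

Answer: 1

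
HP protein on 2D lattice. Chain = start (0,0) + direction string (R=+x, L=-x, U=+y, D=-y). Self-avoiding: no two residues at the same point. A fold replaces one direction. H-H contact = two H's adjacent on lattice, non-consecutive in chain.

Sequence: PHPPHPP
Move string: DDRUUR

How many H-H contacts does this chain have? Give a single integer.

Answer: 1

Derivation:
Positions: [(0, 0), (0, -1), (0, -2), (1, -2), (1, -1), (1, 0), (2, 0)]
H-H contact: residue 1 @(0,-1) - residue 4 @(1, -1)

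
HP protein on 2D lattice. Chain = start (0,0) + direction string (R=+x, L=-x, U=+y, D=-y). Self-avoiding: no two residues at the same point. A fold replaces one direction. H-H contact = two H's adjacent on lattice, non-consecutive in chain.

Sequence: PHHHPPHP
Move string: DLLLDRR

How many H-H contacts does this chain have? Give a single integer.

Answer: 1

Derivation:
Positions: [(0, 0), (0, -1), (-1, -1), (-2, -1), (-3, -1), (-3, -2), (-2, -2), (-1, -2)]
H-H contact: residue 3 @(-2,-1) - residue 6 @(-2, -2)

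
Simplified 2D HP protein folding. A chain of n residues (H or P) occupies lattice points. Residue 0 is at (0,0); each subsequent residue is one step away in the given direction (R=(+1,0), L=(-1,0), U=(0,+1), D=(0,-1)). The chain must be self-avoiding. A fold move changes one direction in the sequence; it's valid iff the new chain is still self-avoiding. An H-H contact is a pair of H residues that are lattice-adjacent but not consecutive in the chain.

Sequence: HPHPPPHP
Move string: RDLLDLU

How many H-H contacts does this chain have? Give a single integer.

Answer: 0

Derivation:
Positions: [(0, 0), (1, 0), (1, -1), (0, -1), (-1, -1), (-1, -2), (-2, -2), (-2, -1)]
No H-H contacts found.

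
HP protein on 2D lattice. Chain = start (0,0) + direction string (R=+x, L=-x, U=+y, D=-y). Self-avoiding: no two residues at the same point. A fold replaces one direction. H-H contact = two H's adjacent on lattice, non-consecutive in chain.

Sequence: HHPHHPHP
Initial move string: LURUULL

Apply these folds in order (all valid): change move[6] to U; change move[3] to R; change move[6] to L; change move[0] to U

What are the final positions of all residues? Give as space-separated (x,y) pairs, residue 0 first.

Answer: (0,0) (0,1) (0,2) (1,2) (2,2) (2,3) (1,3) (0,3)

Derivation:
Initial moves: LURUULL
Fold: move[6]->U => LURUULU (positions: [(0, 0), (-1, 0), (-1, 1), (0, 1), (0, 2), (0, 3), (-1, 3), (-1, 4)])
Fold: move[3]->R => LURRULU (positions: [(0, 0), (-1, 0), (-1, 1), (0, 1), (1, 1), (1, 2), (0, 2), (0, 3)])
Fold: move[6]->L => LURRULL (positions: [(0, 0), (-1, 0), (-1, 1), (0, 1), (1, 1), (1, 2), (0, 2), (-1, 2)])
Fold: move[0]->U => UURRULL (positions: [(0, 0), (0, 1), (0, 2), (1, 2), (2, 2), (2, 3), (1, 3), (0, 3)])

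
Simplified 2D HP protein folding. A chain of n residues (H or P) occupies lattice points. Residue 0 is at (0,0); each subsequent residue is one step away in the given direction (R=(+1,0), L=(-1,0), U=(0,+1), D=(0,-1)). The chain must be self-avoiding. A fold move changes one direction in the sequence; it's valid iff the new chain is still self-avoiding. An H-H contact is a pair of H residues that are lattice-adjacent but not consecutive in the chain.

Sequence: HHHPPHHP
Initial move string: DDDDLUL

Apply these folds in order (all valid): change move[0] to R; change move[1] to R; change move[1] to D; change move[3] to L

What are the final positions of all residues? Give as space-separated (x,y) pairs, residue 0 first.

Initial moves: DDDDLUL
Fold: move[0]->R => RDDDLUL (positions: [(0, 0), (1, 0), (1, -1), (1, -2), (1, -3), (0, -3), (0, -2), (-1, -2)])
Fold: move[1]->R => RRDDLUL (positions: [(0, 0), (1, 0), (2, 0), (2, -1), (2, -2), (1, -2), (1, -1), (0, -1)])
Fold: move[1]->D => RDDDLUL (positions: [(0, 0), (1, 0), (1, -1), (1, -2), (1, -3), (0, -3), (0, -2), (-1, -2)])
Fold: move[3]->L => RDDLLUL (positions: [(0, 0), (1, 0), (1, -1), (1, -2), (0, -2), (-1, -2), (-1, -1), (-2, -1)])

Answer: (0,0) (1,0) (1,-1) (1,-2) (0,-2) (-1,-2) (-1,-1) (-2,-1)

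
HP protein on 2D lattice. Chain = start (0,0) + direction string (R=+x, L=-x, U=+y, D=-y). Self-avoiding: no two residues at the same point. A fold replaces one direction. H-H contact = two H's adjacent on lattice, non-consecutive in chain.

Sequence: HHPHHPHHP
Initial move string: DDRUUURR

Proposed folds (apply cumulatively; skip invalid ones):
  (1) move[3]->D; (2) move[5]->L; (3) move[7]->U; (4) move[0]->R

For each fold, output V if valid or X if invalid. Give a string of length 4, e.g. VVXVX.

Initial: DDRUUURR -> [(0, 0), (0, -1), (0, -2), (1, -2), (1, -1), (1, 0), (1, 1), (2, 1), (3, 1)]
Fold 1: move[3]->D => DDRDUURR INVALID (collision), skipped
Fold 2: move[5]->L => DDRUULRR INVALID (collision), skipped
Fold 3: move[7]->U => DDRUUURU VALID
Fold 4: move[0]->R => RDRUUURU VALID

Answer: XXVV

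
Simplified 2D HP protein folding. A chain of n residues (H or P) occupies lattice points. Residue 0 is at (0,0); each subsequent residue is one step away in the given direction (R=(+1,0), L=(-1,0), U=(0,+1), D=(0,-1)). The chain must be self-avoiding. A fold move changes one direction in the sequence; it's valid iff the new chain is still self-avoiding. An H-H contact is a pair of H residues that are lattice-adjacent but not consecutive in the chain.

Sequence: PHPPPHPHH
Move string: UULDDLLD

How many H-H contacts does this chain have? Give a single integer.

Positions: [(0, 0), (0, 1), (0, 2), (-1, 2), (-1, 1), (-1, 0), (-2, 0), (-3, 0), (-3, -1)]
No H-H contacts found.

Answer: 0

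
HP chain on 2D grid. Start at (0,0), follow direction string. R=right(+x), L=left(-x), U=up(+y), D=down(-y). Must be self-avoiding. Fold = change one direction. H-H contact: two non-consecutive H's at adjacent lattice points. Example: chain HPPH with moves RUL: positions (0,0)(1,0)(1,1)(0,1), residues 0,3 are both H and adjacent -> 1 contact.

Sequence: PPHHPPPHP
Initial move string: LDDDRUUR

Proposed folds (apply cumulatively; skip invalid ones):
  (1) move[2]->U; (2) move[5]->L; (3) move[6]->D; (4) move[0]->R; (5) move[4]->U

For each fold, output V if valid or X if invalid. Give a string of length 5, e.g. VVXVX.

Initial: LDDDRUUR -> [(0, 0), (-1, 0), (-1, -1), (-1, -2), (-1, -3), (0, -3), (0, -2), (0, -1), (1, -1)]
Fold 1: move[2]->U => LDUDRUUR INVALID (collision), skipped
Fold 2: move[5]->L => LDDDRLUR INVALID (collision), skipped
Fold 3: move[6]->D => LDDDRUDR INVALID (collision), skipped
Fold 4: move[0]->R => RDDDRUUR VALID
Fold 5: move[4]->U => RDDDUUUR INVALID (collision), skipped

Answer: XXXVX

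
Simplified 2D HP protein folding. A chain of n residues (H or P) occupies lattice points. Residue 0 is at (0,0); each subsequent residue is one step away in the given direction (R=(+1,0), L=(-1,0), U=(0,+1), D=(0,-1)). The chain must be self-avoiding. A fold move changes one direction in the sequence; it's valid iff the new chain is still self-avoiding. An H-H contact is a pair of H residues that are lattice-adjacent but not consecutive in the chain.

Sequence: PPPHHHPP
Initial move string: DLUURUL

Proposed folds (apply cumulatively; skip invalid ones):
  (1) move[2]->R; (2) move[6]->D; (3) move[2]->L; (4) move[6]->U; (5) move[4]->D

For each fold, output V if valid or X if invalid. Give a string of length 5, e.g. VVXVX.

Initial: DLUURUL -> [(0, 0), (0, -1), (-1, -1), (-1, 0), (-1, 1), (0, 1), (0, 2), (-1, 2)]
Fold 1: move[2]->R => DLRURUL INVALID (collision), skipped
Fold 2: move[6]->D => DLUURUD INVALID (collision), skipped
Fold 3: move[2]->L => DLLURUL VALID
Fold 4: move[6]->U => DLLURUU VALID
Fold 5: move[4]->D => DLLUDUU INVALID (collision), skipped

Answer: XXVVX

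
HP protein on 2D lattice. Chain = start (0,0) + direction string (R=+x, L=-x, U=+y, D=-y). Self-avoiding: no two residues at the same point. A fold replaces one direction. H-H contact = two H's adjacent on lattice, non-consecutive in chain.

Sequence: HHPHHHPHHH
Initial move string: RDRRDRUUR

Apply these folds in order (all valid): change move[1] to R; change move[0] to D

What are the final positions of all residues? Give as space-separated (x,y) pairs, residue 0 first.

Answer: (0,0) (0,-1) (1,-1) (2,-1) (3,-1) (3,-2) (4,-2) (4,-1) (4,0) (5,0)

Derivation:
Initial moves: RDRRDRUUR
Fold: move[1]->R => RRRRDRUUR (positions: [(0, 0), (1, 0), (2, 0), (3, 0), (4, 0), (4, -1), (5, -1), (5, 0), (5, 1), (6, 1)])
Fold: move[0]->D => DRRRDRUUR (positions: [(0, 0), (0, -1), (1, -1), (2, -1), (3, -1), (3, -2), (4, -2), (4, -1), (4, 0), (5, 0)])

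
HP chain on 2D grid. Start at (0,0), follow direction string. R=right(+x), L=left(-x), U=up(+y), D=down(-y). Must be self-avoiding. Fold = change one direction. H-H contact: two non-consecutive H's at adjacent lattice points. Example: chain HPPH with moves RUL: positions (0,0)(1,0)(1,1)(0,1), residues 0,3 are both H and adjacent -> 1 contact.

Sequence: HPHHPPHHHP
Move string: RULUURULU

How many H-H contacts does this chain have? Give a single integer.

Positions: [(0, 0), (1, 0), (1, 1), (0, 1), (0, 2), (0, 3), (1, 3), (1, 4), (0, 4), (0, 5)]
H-H contact: residue 0 @(0,0) - residue 3 @(0, 1)

Answer: 1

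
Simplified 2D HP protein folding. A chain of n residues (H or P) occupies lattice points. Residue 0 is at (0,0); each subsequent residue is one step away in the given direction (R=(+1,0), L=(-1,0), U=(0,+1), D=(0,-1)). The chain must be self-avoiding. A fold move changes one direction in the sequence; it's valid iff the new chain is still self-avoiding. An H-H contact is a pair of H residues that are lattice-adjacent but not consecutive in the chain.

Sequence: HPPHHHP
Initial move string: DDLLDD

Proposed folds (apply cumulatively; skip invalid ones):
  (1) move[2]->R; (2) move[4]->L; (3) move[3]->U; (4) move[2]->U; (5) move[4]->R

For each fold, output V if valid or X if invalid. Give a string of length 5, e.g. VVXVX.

Initial: DDLLDD -> [(0, 0), (0, -1), (0, -2), (-1, -2), (-2, -2), (-2, -3), (-2, -4)]
Fold 1: move[2]->R => DDRLDD INVALID (collision), skipped
Fold 2: move[4]->L => DDLLLD VALID
Fold 3: move[3]->U => DDLULD VALID
Fold 4: move[2]->U => DDUULD INVALID (collision), skipped
Fold 5: move[4]->R => DDLURD INVALID (collision), skipped

Answer: XVVXX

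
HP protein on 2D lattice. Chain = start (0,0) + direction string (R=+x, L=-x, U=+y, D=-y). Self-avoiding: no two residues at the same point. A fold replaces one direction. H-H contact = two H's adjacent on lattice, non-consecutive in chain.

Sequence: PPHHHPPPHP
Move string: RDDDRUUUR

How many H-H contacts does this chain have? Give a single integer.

Answer: 0

Derivation:
Positions: [(0, 0), (1, 0), (1, -1), (1, -2), (1, -3), (2, -3), (2, -2), (2, -1), (2, 0), (3, 0)]
No H-H contacts found.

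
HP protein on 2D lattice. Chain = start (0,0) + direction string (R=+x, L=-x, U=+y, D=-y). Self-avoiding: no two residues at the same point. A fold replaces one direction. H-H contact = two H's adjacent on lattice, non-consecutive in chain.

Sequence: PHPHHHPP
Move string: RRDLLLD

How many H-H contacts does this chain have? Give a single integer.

Answer: 1

Derivation:
Positions: [(0, 0), (1, 0), (2, 0), (2, -1), (1, -1), (0, -1), (-1, -1), (-1, -2)]
H-H contact: residue 1 @(1,0) - residue 4 @(1, -1)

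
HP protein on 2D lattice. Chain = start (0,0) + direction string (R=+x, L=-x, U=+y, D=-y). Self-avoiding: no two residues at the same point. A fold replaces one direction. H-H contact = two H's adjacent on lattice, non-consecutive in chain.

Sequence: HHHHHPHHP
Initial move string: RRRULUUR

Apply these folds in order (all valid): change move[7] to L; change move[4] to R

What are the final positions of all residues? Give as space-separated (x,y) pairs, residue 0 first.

Initial moves: RRRULUUR
Fold: move[7]->L => RRRULUUL (positions: [(0, 0), (1, 0), (2, 0), (3, 0), (3, 1), (2, 1), (2, 2), (2, 3), (1, 3)])
Fold: move[4]->R => RRRURUUL (positions: [(0, 0), (1, 0), (2, 0), (3, 0), (3, 1), (4, 1), (4, 2), (4, 3), (3, 3)])

Answer: (0,0) (1,0) (2,0) (3,0) (3,1) (4,1) (4,2) (4,3) (3,3)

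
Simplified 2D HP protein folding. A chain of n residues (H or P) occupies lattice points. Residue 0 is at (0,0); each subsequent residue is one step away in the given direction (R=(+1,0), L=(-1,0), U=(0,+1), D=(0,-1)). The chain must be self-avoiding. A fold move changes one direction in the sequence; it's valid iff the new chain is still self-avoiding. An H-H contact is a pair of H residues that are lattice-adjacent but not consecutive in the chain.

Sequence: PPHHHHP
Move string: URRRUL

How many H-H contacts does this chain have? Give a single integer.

Answer: 0

Derivation:
Positions: [(0, 0), (0, 1), (1, 1), (2, 1), (3, 1), (3, 2), (2, 2)]
No H-H contacts found.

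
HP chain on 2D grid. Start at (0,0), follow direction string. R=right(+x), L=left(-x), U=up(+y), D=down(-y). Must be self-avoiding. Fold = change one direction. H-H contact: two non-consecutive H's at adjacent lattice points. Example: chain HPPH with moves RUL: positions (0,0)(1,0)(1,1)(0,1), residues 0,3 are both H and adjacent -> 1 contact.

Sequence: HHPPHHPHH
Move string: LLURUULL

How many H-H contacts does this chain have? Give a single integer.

Answer: 1

Derivation:
Positions: [(0, 0), (-1, 0), (-2, 0), (-2, 1), (-1, 1), (-1, 2), (-1, 3), (-2, 3), (-3, 3)]
H-H contact: residue 1 @(-1,0) - residue 4 @(-1, 1)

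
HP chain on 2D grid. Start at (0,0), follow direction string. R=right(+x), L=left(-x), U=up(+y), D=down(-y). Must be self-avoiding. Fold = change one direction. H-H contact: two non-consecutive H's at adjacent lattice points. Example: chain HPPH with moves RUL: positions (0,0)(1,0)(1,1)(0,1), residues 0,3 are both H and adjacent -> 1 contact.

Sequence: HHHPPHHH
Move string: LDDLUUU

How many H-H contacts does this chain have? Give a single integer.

Answer: 2

Derivation:
Positions: [(0, 0), (-1, 0), (-1, -1), (-1, -2), (-2, -2), (-2, -1), (-2, 0), (-2, 1)]
H-H contact: residue 1 @(-1,0) - residue 6 @(-2, 0)
H-H contact: residue 2 @(-1,-1) - residue 5 @(-2, -1)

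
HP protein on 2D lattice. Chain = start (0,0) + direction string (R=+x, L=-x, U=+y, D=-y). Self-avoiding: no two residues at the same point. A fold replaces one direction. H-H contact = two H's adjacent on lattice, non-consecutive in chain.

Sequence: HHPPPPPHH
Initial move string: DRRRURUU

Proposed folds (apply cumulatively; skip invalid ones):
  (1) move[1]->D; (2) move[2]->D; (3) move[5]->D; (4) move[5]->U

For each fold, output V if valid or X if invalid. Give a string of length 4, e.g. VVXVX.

Answer: VVXV

Derivation:
Initial: DRRRURUU -> [(0, 0), (0, -1), (1, -1), (2, -1), (3, -1), (3, 0), (4, 0), (4, 1), (4, 2)]
Fold 1: move[1]->D => DDRRURUU VALID
Fold 2: move[2]->D => DDDRURUU VALID
Fold 3: move[5]->D => DDDRUDUU INVALID (collision), skipped
Fold 4: move[5]->U => DDDRUUUU VALID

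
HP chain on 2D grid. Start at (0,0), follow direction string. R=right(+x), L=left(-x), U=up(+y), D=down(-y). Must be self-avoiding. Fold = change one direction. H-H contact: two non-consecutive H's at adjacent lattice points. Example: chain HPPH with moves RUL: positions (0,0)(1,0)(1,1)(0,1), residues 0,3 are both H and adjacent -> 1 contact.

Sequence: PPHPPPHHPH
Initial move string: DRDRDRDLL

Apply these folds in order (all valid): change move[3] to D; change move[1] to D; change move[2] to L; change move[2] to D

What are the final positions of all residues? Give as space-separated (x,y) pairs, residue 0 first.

Initial moves: DRDRDRDLL
Fold: move[3]->D => DRDDDRDLL (positions: [(0, 0), (0, -1), (1, -1), (1, -2), (1, -3), (1, -4), (2, -4), (2, -5), (1, -5), (0, -5)])
Fold: move[1]->D => DDDDDRDLL (positions: [(0, 0), (0, -1), (0, -2), (0, -3), (0, -4), (0, -5), (1, -5), (1, -6), (0, -6), (-1, -6)])
Fold: move[2]->L => DDLDDRDLL (positions: [(0, 0), (0, -1), (0, -2), (-1, -2), (-1, -3), (-1, -4), (0, -4), (0, -5), (-1, -5), (-2, -5)])
Fold: move[2]->D => DDDDDRDLL (positions: [(0, 0), (0, -1), (0, -2), (0, -3), (0, -4), (0, -5), (1, -5), (1, -6), (0, -6), (-1, -6)])

Answer: (0,0) (0,-1) (0,-2) (0,-3) (0,-4) (0,-5) (1,-5) (1,-6) (0,-6) (-1,-6)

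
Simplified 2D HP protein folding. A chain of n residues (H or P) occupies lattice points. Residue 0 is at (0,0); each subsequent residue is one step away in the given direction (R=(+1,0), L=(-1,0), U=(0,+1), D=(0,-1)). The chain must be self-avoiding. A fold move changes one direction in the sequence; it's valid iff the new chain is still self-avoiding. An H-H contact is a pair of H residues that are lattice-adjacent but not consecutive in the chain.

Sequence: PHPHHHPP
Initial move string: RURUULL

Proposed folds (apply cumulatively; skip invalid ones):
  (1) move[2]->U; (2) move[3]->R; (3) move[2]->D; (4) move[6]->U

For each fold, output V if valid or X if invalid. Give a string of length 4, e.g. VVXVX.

Initial: RURUULL -> [(0, 0), (1, 0), (1, 1), (2, 1), (2, 2), (2, 3), (1, 3), (0, 3)]
Fold 1: move[2]->U => RUUUULL VALID
Fold 2: move[3]->R => RUURULL VALID
Fold 3: move[2]->D => RUDRULL INVALID (collision), skipped
Fold 4: move[6]->U => RUURULU VALID

Answer: VVXV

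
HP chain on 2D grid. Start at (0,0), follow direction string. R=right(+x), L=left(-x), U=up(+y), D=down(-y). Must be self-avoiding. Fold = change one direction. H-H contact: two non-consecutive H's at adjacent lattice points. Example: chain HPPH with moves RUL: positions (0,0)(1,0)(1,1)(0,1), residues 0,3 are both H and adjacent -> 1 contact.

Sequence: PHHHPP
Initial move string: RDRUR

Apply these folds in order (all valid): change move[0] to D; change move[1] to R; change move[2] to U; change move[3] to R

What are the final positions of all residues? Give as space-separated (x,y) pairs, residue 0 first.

Answer: (0,0) (0,-1) (1,-1) (1,0) (2,0) (3,0)

Derivation:
Initial moves: RDRUR
Fold: move[0]->D => DDRUR (positions: [(0, 0), (0, -1), (0, -2), (1, -2), (1, -1), (2, -1)])
Fold: move[1]->R => DRRUR (positions: [(0, 0), (0, -1), (1, -1), (2, -1), (2, 0), (3, 0)])
Fold: move[2]->U => DRUUR (positions: [(0, 0), (0, -1), (1, -1), (1, 0), (1, 1), (2, 1)])
Fold: move[3]->R => DRURR (positions: [(0, 0), (0, -1), (1, -1), (1, 0), (2, 0), (3, 0)])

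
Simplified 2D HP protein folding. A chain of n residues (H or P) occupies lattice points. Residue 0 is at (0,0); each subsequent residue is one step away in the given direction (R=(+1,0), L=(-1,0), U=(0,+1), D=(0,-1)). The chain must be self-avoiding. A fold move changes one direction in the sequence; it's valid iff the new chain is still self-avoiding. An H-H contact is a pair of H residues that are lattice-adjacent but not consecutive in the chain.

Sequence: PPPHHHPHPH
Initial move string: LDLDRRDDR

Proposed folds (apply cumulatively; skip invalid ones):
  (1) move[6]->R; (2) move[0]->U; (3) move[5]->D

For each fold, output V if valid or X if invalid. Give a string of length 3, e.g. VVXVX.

Initial: LDLDRRDDR -> [(0, 0), (-1, 0), (-1, -1), (-2, -1), (-2, -2), (-1, -2), (0, -2), (0, -3), (0, -4), (1, -4)]
Fold 1: move[6]->R => LDLDRRRDR VALID
Fold 2: move[0]->U => UDLDRRRDR INVALID (collision), skipped
Fold 3: move[5]->D => LDLDRDRDR VALID

Answer: VXV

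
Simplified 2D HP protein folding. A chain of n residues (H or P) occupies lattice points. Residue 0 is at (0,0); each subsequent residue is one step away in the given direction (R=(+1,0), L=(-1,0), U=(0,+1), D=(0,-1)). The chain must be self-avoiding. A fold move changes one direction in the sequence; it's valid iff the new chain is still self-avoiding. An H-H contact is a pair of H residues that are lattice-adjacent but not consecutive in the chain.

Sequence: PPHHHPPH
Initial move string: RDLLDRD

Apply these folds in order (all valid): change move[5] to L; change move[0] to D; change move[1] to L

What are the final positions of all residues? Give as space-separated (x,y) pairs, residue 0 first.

Answer: (0,0) (0,-1) (-1,-1) (-2,-1) (-3,-1) (-3,-2) (-4,-2) (-4,-3)

Derivation:
Initial moves: RDLLDRD
Fold: move[5]->L => RDLLDLD (positions: [(0, 0), (1, 0), (1, -1), (0, -1), (-1, -1), (-1, -2), (-2, -2), (-2, -3)])
Fold: move[0]->D => DDLLDLD (positions: [(0, 0), (0, -1), (0, -2), (-1, -2), (-2, -2), (-2, -3), (-3, -3), (-3, -4)])
Fold: move[1]->L => DLLLDLD (positions: [(0, 0), (0, -1), (-1, -1), (-2, -1), (-3, -1), (-3, -2), (-4, -2), (-4, -3)])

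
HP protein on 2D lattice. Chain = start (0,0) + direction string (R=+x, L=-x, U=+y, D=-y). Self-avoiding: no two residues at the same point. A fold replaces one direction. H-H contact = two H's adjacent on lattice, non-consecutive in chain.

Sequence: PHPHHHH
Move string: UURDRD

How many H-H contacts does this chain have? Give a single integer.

Positions: [(0, 0), (0, 1), (0, 2), (1, 2), (1, 1), (2, 1), (2, 0)]
H-H contact: residue 1 @(0,1) - residue 4 @(1, 1)

Answer: 1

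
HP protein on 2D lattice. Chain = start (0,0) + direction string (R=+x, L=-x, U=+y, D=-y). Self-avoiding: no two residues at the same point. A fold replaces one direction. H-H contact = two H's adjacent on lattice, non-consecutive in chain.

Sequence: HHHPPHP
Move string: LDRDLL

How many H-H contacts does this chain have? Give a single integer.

Positions: [(0, 0), (-1, 0), (-1, -1), (0, -1), (0, -2), (-1, -2), (-2, -2)]
H-H contact: residue 2 @(-1,-1) - residue 5 @(-1, -2)

Answer: 1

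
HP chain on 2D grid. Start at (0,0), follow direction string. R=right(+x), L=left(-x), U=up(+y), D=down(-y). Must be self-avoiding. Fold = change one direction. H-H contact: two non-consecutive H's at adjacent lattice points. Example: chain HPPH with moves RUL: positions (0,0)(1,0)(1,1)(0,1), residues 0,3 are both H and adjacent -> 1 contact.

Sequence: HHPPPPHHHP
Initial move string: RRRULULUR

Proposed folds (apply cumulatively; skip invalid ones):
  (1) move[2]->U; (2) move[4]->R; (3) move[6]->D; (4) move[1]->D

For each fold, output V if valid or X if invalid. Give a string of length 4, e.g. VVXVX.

Answer: VVXX

Derivation:
Initial: RRRULULUR -> [(0, 0), (1, 0), (2, 0), (3, 0), (3, 1), (2, 1), (2, 2), (1, 2), (1, 3), (2, 3)]
Fold 1: move[2]->U => RRUULULUR VALID
Fold 2: move[4]->R => RRUURULUR VALID
Fold 3: move[6]->D => RRUURUDUR INVALID (collision), skipped
Fold 4: move[1]->D => RDUURULUR INVALID (collision), skipped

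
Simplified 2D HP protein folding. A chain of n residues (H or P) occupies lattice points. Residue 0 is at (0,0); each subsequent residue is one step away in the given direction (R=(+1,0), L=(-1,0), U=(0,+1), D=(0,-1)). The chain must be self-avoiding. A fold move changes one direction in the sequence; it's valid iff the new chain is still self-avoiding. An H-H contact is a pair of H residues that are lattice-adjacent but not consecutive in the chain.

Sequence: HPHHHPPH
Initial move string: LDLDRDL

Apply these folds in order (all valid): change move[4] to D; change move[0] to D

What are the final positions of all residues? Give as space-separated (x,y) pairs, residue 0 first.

Answer: (0,0) (0,-1) (0,-2) (-1,-2) (-1,-3) (-1,-4) (-1,-5) (-2,-5)

Derivation:
Initial moves: LDLDRDL
Fold: move[4]->D => LDLDDDL (positions: [(0, 0), (-1, 0), (-1, -1), (-2, -1), (-2, -2), (-2, -3), (-2, -4), (-3, -4)])
Fold: move[0]->D => DDLDDDL (positions: [(0, 0), (0, -1), (0, -2), (-1, -2), (-1, -3), (-1, -4), (-1, -5), (-2, -5)])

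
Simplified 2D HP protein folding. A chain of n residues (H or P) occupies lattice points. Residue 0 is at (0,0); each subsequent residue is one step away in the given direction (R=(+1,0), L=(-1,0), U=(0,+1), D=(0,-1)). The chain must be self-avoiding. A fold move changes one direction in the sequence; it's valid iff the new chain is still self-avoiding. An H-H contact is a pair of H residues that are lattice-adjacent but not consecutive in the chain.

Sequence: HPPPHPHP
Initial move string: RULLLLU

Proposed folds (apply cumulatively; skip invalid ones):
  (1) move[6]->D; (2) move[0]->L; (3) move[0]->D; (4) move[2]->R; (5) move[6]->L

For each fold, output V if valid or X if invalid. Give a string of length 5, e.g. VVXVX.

Answer: VVXXV

Derivation:
Initial: RULLLLU -> [(0, 0), (1, 0), (1, 1), (0, 1), (-1, 1), (-2, 1), (-3, 1), (-3, 2)]
Fold 1: move[6]->D => RULLLLD VALID
Fold 2: move[0]->L => LULLLLD VALID
Fold 3: move[0]->D => DULLLLD INVALID (collision), skipped
Fold 4: move[2]->R => LURLLLD INVALID (collision), skipped
Fold 5: move[6]->L => LULLLLL VALID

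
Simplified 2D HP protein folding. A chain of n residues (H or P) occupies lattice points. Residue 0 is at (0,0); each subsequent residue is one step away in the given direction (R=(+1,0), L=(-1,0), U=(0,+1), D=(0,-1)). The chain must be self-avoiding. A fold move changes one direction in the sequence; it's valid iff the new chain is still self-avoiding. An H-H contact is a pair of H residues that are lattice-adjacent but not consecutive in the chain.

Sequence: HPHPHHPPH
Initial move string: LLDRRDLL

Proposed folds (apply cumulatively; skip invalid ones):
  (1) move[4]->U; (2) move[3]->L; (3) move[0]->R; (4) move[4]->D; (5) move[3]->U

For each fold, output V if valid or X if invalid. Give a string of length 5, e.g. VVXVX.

Initial: LLDRRDLL -> [(0, 0), (-1, 0), (-2, 0), (-2, -1), (-1, -1), (0, -1), (0, -2), (-1, -2), (-2, -2)]
Fold 1: move[4]->U => LLDRUDLL INVALID (collision), skipped
Fold 2: move[3]->L => LLDLRDLL INVALID (collision), skipped
Fold 3: move[0]->R => RLDRRDLL INVALID (collision), skipped
Fold 4: move[4]->D => LLDRDDLL VALID
Fold 5: move[3]->U => LLDUDDLL INVALID (collision), skipped

Answer: XXXVX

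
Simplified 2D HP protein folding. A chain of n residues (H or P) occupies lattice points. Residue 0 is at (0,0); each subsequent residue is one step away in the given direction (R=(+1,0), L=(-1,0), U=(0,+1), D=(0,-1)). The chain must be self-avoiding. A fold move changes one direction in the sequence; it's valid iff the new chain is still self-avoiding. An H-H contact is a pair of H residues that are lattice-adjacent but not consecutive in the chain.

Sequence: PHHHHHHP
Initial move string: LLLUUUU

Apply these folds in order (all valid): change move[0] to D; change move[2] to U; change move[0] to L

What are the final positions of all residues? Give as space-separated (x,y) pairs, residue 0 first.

Answer: (0,0) (-1,0) (-2,0) (-2,1) (-2,2) (-2,3) (-2,4) (-2,5)

Derivation:
Initial moves: LLLUUUU
Fold: move[0]->D => DLLUUUU (positions: [(0, 0), (0, -1), (-1, -1), (-2, -1), (-2, 0), (-2, 1), (-2, 2), (-2, 3)])
Fold: move[2]->U => DLUUUUU (positions: [(0, 0), (0, -1), (-1, -1), (-1, 0), (-1, 1), (-1, 2), (-1, 3), (-1, 4)])
Fold: move[0]->L => LLUUUUU (positions: [(0, 0), (-1, 0), (-2, 0), (-2, 1), (-2, 2), (-2, 3), (-2, 4), (-2, 5)])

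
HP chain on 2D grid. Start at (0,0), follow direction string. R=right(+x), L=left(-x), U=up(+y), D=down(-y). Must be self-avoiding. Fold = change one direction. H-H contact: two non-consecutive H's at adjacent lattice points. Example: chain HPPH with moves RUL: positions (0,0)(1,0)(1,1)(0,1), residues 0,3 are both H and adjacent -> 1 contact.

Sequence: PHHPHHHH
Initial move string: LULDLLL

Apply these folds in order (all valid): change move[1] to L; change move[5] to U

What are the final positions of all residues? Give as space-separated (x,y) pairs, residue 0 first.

Answer: (0,0) (-1,0) (-2,0) (-3,0) (-3,-1) (-4,-1) (-4,0) (-5,0)

Derivation:
Initial moves: LULDLLL
Fold: move[1]->L => LLLDLLL (positions: [(0, 0), (-1, 0), (-2, 0), (-3, 0), (-3, -1), (-4, -1), (-5, -1), (-6, -1)])
Fold: move[5]->U => LLLDLUL (positions: [(0, 0), (-1, 0), (-2, 0), (-3, 0), (-3, -1), (-4, -1), (-4, 0), (-5, 0)])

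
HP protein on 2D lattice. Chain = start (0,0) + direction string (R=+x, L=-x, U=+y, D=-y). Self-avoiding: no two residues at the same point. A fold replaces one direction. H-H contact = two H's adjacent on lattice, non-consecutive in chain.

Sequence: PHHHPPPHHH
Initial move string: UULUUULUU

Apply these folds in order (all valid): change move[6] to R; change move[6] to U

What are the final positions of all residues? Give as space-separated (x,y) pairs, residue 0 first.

Answer: (0,0) (0,1) (0,2) (-1,2) (-1,3) (-1,4) (-1,5) (-1,6) (-1,7) (-1,8)

Derivation:
Initial moves: UULUUULUU
Fold: move[6]->R => UULUUURUU (positions: [(0, 0), (0, 1), (0, 2), (-1, 2), (-1, 3), (-1, 4), (-1, 5), (0, 5), (0, 6), (0, 7)])
Fold: move[6]->U => UULUUUUUU (positions: [(0, 0), (0, 1), (0, 2), (-1, 2), (-1, 3), (-1, 4), (-1, 5), (-1, 6), (-1, 7), (-1, 8)])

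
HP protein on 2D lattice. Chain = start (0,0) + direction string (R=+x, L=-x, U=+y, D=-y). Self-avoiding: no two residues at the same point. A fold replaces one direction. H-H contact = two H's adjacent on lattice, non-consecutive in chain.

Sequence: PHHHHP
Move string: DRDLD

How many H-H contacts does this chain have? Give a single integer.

Positions: [(0, 0), (0, -1), (1, -1), (1, -2), (0, -2), (0, -3)]
H-H contact: residue 1 @(0,-1) - residue 4 @(0, -2)

Answer: 1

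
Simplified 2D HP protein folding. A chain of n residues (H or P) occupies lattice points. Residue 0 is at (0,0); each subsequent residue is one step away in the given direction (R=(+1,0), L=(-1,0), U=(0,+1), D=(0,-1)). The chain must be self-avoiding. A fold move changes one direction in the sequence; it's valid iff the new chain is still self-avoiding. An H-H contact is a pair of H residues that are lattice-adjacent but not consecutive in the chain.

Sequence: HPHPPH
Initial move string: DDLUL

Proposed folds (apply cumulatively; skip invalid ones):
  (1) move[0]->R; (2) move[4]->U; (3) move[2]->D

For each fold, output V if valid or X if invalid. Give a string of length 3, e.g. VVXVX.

Initial: DDLUL -> [(0, 0), (0, -1), (0, -2), (-1, -2), (-1, -1), (-2, -1)]
Fold 1: move[0]->R => RDLUL INVALID (collision), skipped
Fold 2: move[4]->U => DDLUU VALID
Fold 3: move[2]->D => DDDUU INVALID (collision), skipped

Answer: XVX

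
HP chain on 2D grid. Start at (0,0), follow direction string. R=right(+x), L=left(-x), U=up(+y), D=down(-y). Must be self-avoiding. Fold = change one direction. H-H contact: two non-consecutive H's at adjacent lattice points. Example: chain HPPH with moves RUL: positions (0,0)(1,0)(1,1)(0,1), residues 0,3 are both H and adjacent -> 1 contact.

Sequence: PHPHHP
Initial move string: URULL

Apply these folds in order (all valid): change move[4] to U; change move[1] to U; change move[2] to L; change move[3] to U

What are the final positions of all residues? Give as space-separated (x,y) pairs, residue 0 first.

Initial moves: URULL
Fold: move[4]->U => URULU (positions: [(0, 0), (0, 1), (1, 1), (1, 2), (0, 2), (0, 3)])
Fold: move[1]->U => UUULU (positions: [(0, 0), (0, 1), (0, 2), (0, 3), (-1, 3), (-1, 4)])
Fold: move[2]->L => UULLU (positions: [(0, 0), (0, 1), (0, 2), (-1, 2), (-2, 2), (-2, 3)])
Fold: move[3]->U => UULUU (positions: [(0, 0), (0, 1), (0, 2), (-1, 2), (-1, 3), (-1, 4)])

Answer: (0,0) (0,1) (0,2) (-1,2) (-1,3) (-1,4)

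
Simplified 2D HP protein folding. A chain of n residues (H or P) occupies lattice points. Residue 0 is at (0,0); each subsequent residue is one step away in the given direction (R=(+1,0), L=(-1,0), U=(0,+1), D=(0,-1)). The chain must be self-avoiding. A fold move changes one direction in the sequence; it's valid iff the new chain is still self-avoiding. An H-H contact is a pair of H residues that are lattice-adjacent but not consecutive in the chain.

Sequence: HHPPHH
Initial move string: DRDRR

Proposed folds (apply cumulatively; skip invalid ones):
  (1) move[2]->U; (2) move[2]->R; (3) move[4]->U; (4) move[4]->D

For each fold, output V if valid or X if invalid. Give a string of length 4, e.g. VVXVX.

Initial: DRDRR -> [(0, 0), (0, -1), (1, -1), (1, -2), (2, -2), (3, -2)]
Fold 1: move[2]->U => DRURR VALID
Fold 2: move[2]->R => DRRRR VALID
Fold 3: move[4]->U => DRRRU VALID
Fold 4: move[4]->D => DRRRD VALID

Answer: VVVV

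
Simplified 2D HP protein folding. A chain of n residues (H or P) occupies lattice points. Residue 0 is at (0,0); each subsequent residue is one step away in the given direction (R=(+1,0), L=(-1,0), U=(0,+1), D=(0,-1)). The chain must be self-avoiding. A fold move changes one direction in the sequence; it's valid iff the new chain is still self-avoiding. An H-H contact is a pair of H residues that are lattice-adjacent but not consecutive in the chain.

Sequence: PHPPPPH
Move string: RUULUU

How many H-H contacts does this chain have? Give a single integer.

Positions: [(0, 0), (1, 0), (1, 1), (1, 2), (0, 2), (0, 3), (0, 4)]
No H-H contacts found.

Answer: 0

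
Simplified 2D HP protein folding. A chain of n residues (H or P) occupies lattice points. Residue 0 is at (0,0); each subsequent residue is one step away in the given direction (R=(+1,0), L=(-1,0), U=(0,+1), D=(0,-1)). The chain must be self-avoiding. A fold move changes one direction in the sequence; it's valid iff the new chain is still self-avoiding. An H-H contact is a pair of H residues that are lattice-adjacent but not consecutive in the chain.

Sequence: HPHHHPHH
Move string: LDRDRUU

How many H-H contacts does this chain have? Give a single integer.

Positions: [(0, 0), (-1, 0), (-1, -1), (0, -1), (0, -2), (1, -2), (1, -1), (1, 0)]
H-H contact: residue 0 @(0,0) - residue 7 @(1, 0)
H-H contact: residue 0 @(0,0) - residue 3 @(0, -1)
H-H contact: residue 3 @(0,-1) - residue 6 @(1, -1)

Answer: 3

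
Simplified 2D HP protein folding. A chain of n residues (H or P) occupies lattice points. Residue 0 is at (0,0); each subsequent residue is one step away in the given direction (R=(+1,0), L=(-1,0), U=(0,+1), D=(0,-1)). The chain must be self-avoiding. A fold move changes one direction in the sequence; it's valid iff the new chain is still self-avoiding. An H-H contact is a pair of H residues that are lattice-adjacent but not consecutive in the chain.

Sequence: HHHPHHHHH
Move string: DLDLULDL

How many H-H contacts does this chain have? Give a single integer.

Positions: [(0, 0), (0, -1), (-1, -1), (-1, -2), (-2, -2), (-2, -1), (-3, -1), (-3, -2), (-4, -2)]
H-H contact: residue 2 @(-1,-1) - residue 5 @(-2, -1)
H-H contact: residue 4 @(-2,-2) - residue 7 @(-3, -2)

Answer: 2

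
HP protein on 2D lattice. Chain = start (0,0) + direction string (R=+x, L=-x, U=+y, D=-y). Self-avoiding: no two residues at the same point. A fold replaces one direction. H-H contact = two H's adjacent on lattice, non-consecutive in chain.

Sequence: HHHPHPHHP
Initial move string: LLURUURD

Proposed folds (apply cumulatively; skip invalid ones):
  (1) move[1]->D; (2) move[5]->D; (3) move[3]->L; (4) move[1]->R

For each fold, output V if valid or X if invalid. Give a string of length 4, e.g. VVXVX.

Answer: XXVX

Derivation:
Initial: LLURUURD -> [(0, 0), (-1, 0), (-2, 0), (-2, 1), (-1, 1), (-1, 2), (-1, 3), (0, 3), (0, 2)]
Fold 1: move[1]->D => LDURUURD INVALID (collision), skipped
Fold 2: move[5]->D => LLURUDRD INVALID (collision), skipped
Fold 3: move[3]->L => LLULUURD VALID
Fold 4: move[1]->R => LRULUURD INVALID (collision), skipped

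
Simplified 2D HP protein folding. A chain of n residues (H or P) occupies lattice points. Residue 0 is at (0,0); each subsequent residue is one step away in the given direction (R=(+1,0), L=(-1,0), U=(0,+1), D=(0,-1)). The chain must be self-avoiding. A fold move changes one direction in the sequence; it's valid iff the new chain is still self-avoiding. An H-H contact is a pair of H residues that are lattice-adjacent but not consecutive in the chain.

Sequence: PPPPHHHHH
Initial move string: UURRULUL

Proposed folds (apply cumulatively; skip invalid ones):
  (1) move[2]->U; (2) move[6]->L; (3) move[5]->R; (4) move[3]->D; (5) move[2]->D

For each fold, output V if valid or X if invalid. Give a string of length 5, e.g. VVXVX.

Answer: VVXXX

Derivation:
Initial: UURRULUL -> [(0, 0), (0, 1), (0, 2), (1, 2), (2, 2), (2, 3), (1, 3), (1, 4), (0, 4)]
Fold 1: move[2]->U => UUURULUL VALID
Fold 2: move[6]->L => UUURULLL VALID
Fold 3: move[5]->R => UUURURLL INVALID (collision), skipped
Fold 4: move[3]->D => UUUDULLL INVALID (collision), skipped
Fold 5: move[2]->D => UUDRULLL INVALID (collision), skipped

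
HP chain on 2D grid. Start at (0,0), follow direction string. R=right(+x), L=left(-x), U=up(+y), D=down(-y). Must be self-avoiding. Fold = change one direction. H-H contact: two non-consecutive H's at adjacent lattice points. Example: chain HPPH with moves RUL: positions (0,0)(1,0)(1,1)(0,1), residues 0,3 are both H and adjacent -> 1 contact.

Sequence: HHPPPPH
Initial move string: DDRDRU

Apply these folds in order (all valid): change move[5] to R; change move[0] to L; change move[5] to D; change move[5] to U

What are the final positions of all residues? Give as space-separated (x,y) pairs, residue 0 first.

Initial moves: DDRDRU
Fold: move[5]->R => DDRDRR (positions: [(0, 0), (0, -1), (0, -2), (1, -2), (1, -3), (2, -3), (3, -3)])
Fold: move[0]->L => LDRDRR (positions: [(0, 0), (-1, 0), (-1, -1), (0, -1), (0, -2), (1, -2), (2, -2)])
Fold: move[5]->D => LDRDRD (positions: [(0, 0), (-1, 0), (-1, -1), (0, -1), (0, -2), (1, -2), (1, -3)])
Fold: move[5]->U => LDRDRU (positions: [(0, 0), (-1, 0), (-1, -1), (0, -1), (0, -2), (1, -2), (1, -1)])

Answer: (0,0) (-1,0) (-1,-1) (0,-1) (0,-2) (1,-2) (1,-1)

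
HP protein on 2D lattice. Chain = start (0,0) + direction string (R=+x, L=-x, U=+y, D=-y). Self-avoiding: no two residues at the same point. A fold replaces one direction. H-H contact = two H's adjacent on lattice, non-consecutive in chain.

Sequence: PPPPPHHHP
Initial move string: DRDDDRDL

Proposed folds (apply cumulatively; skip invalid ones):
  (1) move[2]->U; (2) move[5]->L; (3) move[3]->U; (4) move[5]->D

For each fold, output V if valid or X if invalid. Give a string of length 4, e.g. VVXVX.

Answer: XVXV

Derivation:
Initial: DRDDDRDL -> [(0, 0), (0, -1), (1, -1), (1, -2), (1, -3), (1, -4), (2, -4), (2, -5), (1, -5)]
Fold 1: move[2]->U => DRUDDRDL INVALID (collision), skipped
Fold 2: move[5]->L => DRDDDLDL VALID
Fold 3: move[3]->U => DRDUDLDL INVALID (collision), skipped
Fold 4: move[5]->D => DRDDDDDL VALID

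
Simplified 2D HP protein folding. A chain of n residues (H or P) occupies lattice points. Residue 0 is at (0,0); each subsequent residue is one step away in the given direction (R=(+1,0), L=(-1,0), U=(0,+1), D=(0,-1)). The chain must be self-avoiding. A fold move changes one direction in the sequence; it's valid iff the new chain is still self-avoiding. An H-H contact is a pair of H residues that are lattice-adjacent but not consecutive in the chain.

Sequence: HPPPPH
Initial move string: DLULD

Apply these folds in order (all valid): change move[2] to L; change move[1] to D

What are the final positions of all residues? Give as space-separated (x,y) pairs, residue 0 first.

Initial moves: DLULD
Fold: move[2]->L => DLLLD (positions: [(0, 0), (0, -1), (-1, -1), (-2, -1), (-3, -1), (-3, -2)])
Fold: move[1]->D => DDLLD (positions: [(0, 0), (0, -1), (0, -2), (-1, -2), (-2, -2), (-2, -3)])

Answer: (0,0) (0,-1) (0,-2) (-1,-2) (-2,-2) (-2,-3)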